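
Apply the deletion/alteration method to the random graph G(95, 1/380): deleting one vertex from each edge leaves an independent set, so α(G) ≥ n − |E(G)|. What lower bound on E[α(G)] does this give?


E[|E(G)|] = C(95, 2)·p = 4465 · (1/380) = 47/4.
E[α(G)] ≥ n − E[|E(G)|] = 95 − 47/4 = 333/4.
Numerically: ≈ 83.25000.
(This is only a lower bound; the true E[α(G)] may be larger.)

E[α(G)] ≥ 333/4 ≈ 83.25000.


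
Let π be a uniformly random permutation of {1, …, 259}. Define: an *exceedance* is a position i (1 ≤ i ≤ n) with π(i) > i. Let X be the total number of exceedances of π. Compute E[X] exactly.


Write X = Σ_{i=1}^{259} X_i, where X_i = 1_{π(i) > i}.
For each fixed i, π(i) is uniform over {1, …, 259} (marginal of a uniform permutation), so P[π(i) > i] = (n − i)/n. Summing: Σ_{i=1}^{259} (n − i)/n = (0 + 1 + … + 258)/259 = 259(259 − 1)/(2·259) = (259 − 1)/2.
Hence E[X] = Σ_{i=1}^{259} (259 − i)/259 = 129 ≈ 129.00000.

E[X] = 129 = 129.00000.


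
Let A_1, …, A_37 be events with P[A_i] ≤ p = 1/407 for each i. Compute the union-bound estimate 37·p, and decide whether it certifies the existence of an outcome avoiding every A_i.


Union bound: P[∪_{i=1}^{37} A_i] ≤ Σ_i P[A_i] ≤ 37·p = 37·(1/407) = 1/11.
Numerically: 1/11 ≈ 0.0909.
Is 1/11 < 1? YES.
Since P[∪ A_i] ≤ 1/11 < 1, the complement has P[∩ A_i^c] ≥ 1 − 1/11 = 10/11 > 0, so some outcome avoids every A_i.

37·p = 1/11 ≈ 0.0909; existence CERTIFIED by the union bound.


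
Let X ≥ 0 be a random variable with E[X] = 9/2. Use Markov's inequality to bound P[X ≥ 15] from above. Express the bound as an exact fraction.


μ = E[X] = 9/2, a = 15.
Markov: P[X ≥ 15] ≤ μ/a = (9/2)/15 = 3/10.
Numerically: ≈ 0.30000.
(Since a = 15 > μ = 4.50000, the bound 3/10 is < 1 and informative.)

P[X ≥ 15] ≤ 3/10 ≈ 0.30000.


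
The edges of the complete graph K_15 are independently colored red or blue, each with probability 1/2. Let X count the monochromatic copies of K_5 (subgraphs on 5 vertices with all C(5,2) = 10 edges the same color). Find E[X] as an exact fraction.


Let X = Σ_S X_S over the C(15, 5) = 3003 subsets S of size 5, where X_S = 1 if the K_5 on S is monochromatic.
For a fixed S, the K_5 on S has C(5, 2) = 10 edges. P[all 10 edges red] = (1/2)^10, and likewise for blue, so P[monochromatic] = 2·(1/2)^10 = 2^{1 − 10} = 1/512.
By linearity of expectation: E[X] = C(15, 5) · 2^{1 − 10} = 3003 · 1/512 = 3003/512.
Numerically: E[X] ≈ 5.8652.

E[X] = C(15,5)·2^(1−C(5,2)) = 3003/512 ≈ 5.8652.


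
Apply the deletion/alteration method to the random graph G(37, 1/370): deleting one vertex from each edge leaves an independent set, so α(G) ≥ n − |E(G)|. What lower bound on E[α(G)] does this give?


E[|E(G)|] = C(37, 2)·p = 666 · (1/370) = 9/5.
E[α(G)] ≥ n − E[|E(G)|] = 37 − 9/5 = 176/5.
Numerically: ≈ 35.200.
(This is only a lower bound; the true E[α(G)] may be larger.)

E[α(G)] ≥ 176/5 ≈ 35.200.


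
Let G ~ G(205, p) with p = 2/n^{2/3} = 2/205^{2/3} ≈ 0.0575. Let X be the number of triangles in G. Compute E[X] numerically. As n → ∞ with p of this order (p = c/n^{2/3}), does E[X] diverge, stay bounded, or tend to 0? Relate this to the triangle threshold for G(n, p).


Number of potential triangles: C(205, 3) = 1414910.
Each occurs with probability p³ ≈ (0.0575)³ ≈ 1.90363e-04.
By linearity: E[X] = C(205, 3)·p³ ≈ 1414910 · 1.90363e-04 ≈ 269.346.
Since α = 2/3 < 1, p = c/n^{2/3} ≫ 1/n is above the triangle threshold p ~ 1/n. Asymptotically E[X] ~ (c³/6)·n^{3(1−α)} = (2³/6)·n^{1} → ∞; triangles are abundant w.h.p.

E[X] ≈ 269.346; in regime p = Θ(1/n^{2/3}) E[X] diverges (above the triangle threshold p ~ 1/n).


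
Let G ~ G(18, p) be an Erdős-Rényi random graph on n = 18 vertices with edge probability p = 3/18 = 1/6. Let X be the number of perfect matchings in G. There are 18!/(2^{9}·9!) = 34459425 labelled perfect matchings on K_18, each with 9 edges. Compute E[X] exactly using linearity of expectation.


K_18 has 18!/(2^{9}·9!) = 34459425 labelled perfect matchings.
For each such perfect matching H, let X_H = 1 if all 9 edges of H are present in G. Then P[X_H = 1] = p^{9} = (1/6)^{9} = 1/10077696.
Summing the indicators: E[X] = Σ_H E[X_H] = 34459425 · p^{9} = 34459425 · 1/10077696 = 425425/124416.
Numerically: E[X] ≈ 3.41938.

E[X] = 34459425 · (1/6)^{9} = 425425/124416 ≈ 3.41938.


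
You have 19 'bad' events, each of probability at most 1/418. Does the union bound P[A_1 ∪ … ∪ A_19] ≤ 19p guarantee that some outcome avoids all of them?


Union bound: P[∪_{i=1}^{19} A_i] ≤ Σ_i P[A_i] ≤ 19·p = 19·(1/418) = 1/22.
Numerically: 1/22 ≈ 0.045.
Is 1/22 < 1? YES.
Since P[∪ A_i] ≤ 1/22 < 1, the complement has P[∩ A_i^c] ≥ 1 − 1/22 = 21/22 > 0, so some outcome avoids every A_i.

19·p = 1/22 ≈ 0.045; existence CERTIFIED by the union bound.


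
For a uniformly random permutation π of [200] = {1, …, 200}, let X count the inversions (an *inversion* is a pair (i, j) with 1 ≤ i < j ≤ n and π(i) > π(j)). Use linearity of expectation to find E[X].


Write X = Σ X_I over the C(200, 2) = 19900 pairs i < j, with X_I the indicator of one inversion.
There are 19900 indicators.
For each fixed pair i < j, the values π(i) and π(j) are two distinct elements of {1, …, 200} in uniformly random order; by symmetry P[π(i) > π(j)] = 1/2.
By linearity: E[X] = 19900 · (1/2) = C(200, 2) · (1/2) = 19900/2 = 9950 ≈ 9950.000.

E[X] = 9950 = 9950.000.


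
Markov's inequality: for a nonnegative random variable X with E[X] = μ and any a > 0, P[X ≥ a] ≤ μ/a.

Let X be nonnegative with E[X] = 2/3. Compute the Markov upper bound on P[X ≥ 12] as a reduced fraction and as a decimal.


μ = E[X] = 2/3, a = 12.
Markov: P[X ≥ 12] ≤ μ/a = (2/3)/12 = 1/18.
Numerically: ≈ 0.0556.
(Since a = 12 > μ = 0.6667, the bound 1/18 is < 1 and informative.)

P[X ≥ 12] ≤ 1/18 ≈ 0.0556.


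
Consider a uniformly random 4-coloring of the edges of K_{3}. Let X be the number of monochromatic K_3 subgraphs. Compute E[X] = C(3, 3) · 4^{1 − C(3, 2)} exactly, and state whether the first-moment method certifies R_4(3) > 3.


E[X] = C(3, 3) · 4^{1 − 3} = 1 · 4^{−2} = 1/16.
As a reduced fraction: E[X] = 1/16 ≈ 0.06250.
Is E[X] < 1? YES.
Since E[X] < 1, there exists a 4-coloring of K_{3} with no monochromatic K_3; hence R_4(3) > 3.

E[X] = 1/16 ≈ 0.06250; E[X] < 1, so R_4(3) > 3.


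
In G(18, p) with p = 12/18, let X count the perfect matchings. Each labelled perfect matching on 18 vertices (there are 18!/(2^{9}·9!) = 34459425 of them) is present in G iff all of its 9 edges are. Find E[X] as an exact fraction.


K_18 has 18!/(2^{9}·9!) = 34459425 labelled perfect matchings.
For each such perfect matching H, let X_H = 1 if all 9 edges of H are present in G. Then P[X_H = 1] = p^{9} = (2/3)^{9} = 512/19683.
By linearity of expectation: E[X] = Σ_H E[X_H] = 34459425 · p^{9} = 34459425 · 512/19683 = 217817600/243.
Numerically: E[X] ≈ 8.964e+05.

E[X] = 34459425 · (2/3)^{9} = 217817600/243 ≈ 8.964e+05.


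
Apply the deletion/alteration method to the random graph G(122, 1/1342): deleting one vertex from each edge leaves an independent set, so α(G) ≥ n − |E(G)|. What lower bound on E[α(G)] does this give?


E[|E(G)|] = C(122, 2)·p = 7381 · (1/1342) = 11/2.
E[α(G)] ≥ n − E[|E(G)|] = 122 − 11/2 = 233/2.
Numerically: ≈ 116.500.
(This is only a lower bound; the true E[α(G)] may be larger.)

E[α(G)] ≥ 233/2 ≈ 116.500.


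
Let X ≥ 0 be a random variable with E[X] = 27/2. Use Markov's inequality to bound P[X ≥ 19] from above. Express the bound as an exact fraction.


μ = E[X] = 27/2, a = 19.
Markov: P[X ≥ 19] ≤ μ/a = (27/2)/19 = 27/38.
Numerically: ≈ 0.7105.
(Since a = 19 > μ = 13.5000, the bound 27/38 is < 1 and informative.)

P[X ≥ 19] ≤ 27/38 ≈ 0.7105.


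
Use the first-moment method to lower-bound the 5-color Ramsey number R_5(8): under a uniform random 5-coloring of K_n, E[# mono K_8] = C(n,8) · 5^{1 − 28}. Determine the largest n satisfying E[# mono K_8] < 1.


We need C(n, 8) · 5^{1 − 28} < 1, i.e. C(n, 8) < 5^{28 − 1} = 7450580596923828125.
Check values of n near the boundary:
  n = 860: C(860, 8) = 7182671140665308145; 7182671140665308145 < 7450580596923828125? YES
  n = 861: C(861, 8) = 7250034996615275865; 7250034996615275865 < 7450580596923828125? YES
  n = 862: C(862, 8) = 7317951015318931845; 7317951015318931845 < 7450580596923828125? YES
  n = 863: C(863, 8) = 7386423071602617757; 7386423071602617757 < 7450580596923828125? YES
  n = 864: C(864, 8) = 7455455062926006708; 7455455062926006708 < 7450580596923828125? NO
The largest n with C(n, 8) < 7450580596923828125 is n = 863 (where E[X] = 7386423071602617757/7450580596923828125 ≈ 0.99139). Hence R_5(8) > 863, i.e. R_5(8) ≥ 864.

Largest n = 863; hence R_5(8) > 863.


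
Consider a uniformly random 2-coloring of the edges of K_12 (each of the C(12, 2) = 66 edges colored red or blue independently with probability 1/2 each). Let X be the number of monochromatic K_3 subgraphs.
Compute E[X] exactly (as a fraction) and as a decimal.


Let X = Σ_S X_S over the C(12, 3) = 220 subsets S of size 3, where X_S = 1 if the K_3 on S is monochromatic.
For a fixed S, the K_3 on S has C(3, 2) = 3 edges. P[all 3 edges red] = (1/2)^3, and likewise for blue, so P[monochromatic] = 2·(1/2)^3 = 2^{1 − 3} = 1/4.
Summing: E[X] = C(12, 3) · 2^{1 − 3} = 220 · 1/4 = 55.
Numerically: E[X] ≈ 55.00000.

E[X] = C(12,3)·2^(1−C(3,2)) = 55 ≈ 55.00000.


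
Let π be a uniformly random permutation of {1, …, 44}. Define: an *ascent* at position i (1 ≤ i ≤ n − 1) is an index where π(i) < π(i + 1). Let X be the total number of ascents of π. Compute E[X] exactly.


Write X = Σ X_I over i = 1, …, 43, with X_I the indicator of one ascent.
There are 43 indicators.
For each fixed i, the pair (π(i), π(i+1)) is a uniformly random ordered pair of distinct values from {1, …, 44}; by symmetry P[π(i) < π(i+1)] = 1/2.
By linearity: E[X] = 43 · (1/2) = (44 − 1) · (1/2) = 43/2 ≈ 21.5000.

E[X] = 43/2 = 21.5000.


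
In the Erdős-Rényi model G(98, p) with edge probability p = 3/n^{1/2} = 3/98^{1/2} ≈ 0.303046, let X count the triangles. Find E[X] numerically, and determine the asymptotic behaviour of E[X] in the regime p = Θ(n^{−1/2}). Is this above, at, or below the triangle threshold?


Number of potential triangles: C(98, 3) = 152096.
Each occurs with probability p³ ≈ (0.303046)³ ≈ 2.78307334e-02.
By linearity: E[X] = C(98, 3)·p³ ≈ 152096 · 2.78307334e-02 ≈ 4232.943223.
Since α = 1/2 < 1, p = c/n^{1/2} ≫ 1/n is above the triangle threshold p ~ 1/n. Asymptotically E[X] ~ (c³/6)·n^{3(1−α)} = (3³/6)·n^{1.5} → ∞; triangles are abundant w.h.p.

E[X] ≈ 4232.943223; in regime p = Θ(1/n^{1/2}) E[X] diverges (above the triangle threshold p ~ 1/n).


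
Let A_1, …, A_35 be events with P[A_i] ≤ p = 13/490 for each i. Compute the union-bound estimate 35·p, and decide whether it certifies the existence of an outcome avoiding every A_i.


Union bound: P[∪_{i=1}^{35} A_i] ≤ Σ_i P[A_i] ≤ 35·p = 35·(13/490) = 13/14.
Numerically: 13/14 ≈ 0.92857.
Is 13/14 < 1? YES.
Since P[∪ A_i] ≤ 13/14 < 1, the complement has P[∩ A_i^c] ≥ 1 − 13/14 = 1/14 > 0, so some outcome avoids every A_i.

35·p = 13/14 ≈ 0.92857; existence CERTIFIED by the union bound.


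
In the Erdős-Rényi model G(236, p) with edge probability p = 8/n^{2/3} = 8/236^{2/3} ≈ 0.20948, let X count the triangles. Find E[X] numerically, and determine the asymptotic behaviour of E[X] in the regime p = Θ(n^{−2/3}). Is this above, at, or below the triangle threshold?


Number of potential triangles: C(236, 3) = 2162940.
Each occurs with probability p³ ≈ (0.20948)³ ≈ 9.1927607e-03.
By linearity: E[X] = C(236, 3)·p³ ≈ 2162940 · 9.1927607e-03 ≈ 19883.38983.
Since α = 2/3 < 1, p = c/n^{2/3} ≫ 1/n is above the triangle threshold p ~ 1/n. Asymptotically E[X] ~ (c³/6)·n^{3(1−α)} = (8³/6)·n^{1} → ∞; triangles are abundant w.h.p.

E[X] ≈ 19883.38983; in regime p = Θ(1/n^{2/3}) E[X] diverges (above the triangle threshold p ~ 1/n).


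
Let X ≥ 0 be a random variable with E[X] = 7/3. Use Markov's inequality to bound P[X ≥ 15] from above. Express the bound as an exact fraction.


μ = E[X] = 7/3, a = 15.
Markov: P[X ≥ 15] ≤ μ/a = (7/3)/15 = 7/45.
Numerically: ≈ 0.155556.
(Since a = 15 > μ = 2.333333, the bound 7/45 is < 1 and informative.)

P[X ≥ 15] ≤ 7/45 ≈ 0.155556.


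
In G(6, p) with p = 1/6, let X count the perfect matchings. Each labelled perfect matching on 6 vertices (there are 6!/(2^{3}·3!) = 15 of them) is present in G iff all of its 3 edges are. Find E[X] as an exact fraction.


K_6 has 6!/(2^{3}·3!) = 15 labelled perfect matchings.
For each such perfect matching H, let X_H = 1 if all 3 edges of H are present in G. Then P[X_H = 1] = p^{3} = (1/6)^{3} = 1/216.
By linearity of expectation: E[X] = Σ_H E[X_H] = 15 · p^{3} = 15 · 1/216 = 5/72.
Numerically: E[X] ≈ 0.0694.

E[X] = 15 · (1/6)^{3} = 5/72 ≈ 0.0694.


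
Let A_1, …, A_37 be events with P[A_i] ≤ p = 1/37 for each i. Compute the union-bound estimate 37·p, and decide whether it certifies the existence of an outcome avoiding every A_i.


Union bound: P[∪_{i=1}^{37} A_i] ≤ Σ_i P[A_i] ≤ 37·p = 37·(1/37) = 1.
Numerically: 1 ≈ 1.0000.
Is 1 < 1? NO.
Since the bound 1 is ≥ 1, the union bound is uninformative here; it does NOT by itself certify existence.

37·p = 1 ≈ 1.0000; existence NOT certified by the union bound.


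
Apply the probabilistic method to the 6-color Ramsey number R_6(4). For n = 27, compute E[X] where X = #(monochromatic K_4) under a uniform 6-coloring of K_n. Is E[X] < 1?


E[X] = C(27, 4) · 6^{1 − 6} = 17550 · 6^{−5} = 17550/7776.
As a reduced fraction: E[X] = 325/144 ≈ 2.2569.
Is E[X] < 1? NO.
Since E[X] ≥ 1, the first-moment bound is inconclusive at n = 27; it does NOT by itself certify R_6(4) > 27.

E[X] = 325/144 ≈ 2.2569; E[X] ≥ 1; first-moment method inconclusive here.


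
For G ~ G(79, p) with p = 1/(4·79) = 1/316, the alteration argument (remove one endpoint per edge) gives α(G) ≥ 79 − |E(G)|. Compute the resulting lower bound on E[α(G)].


E[|E(G)|] = C(79, 2)·p = 3081 · (1/316) = 39/4.
E[α(G)] ≥ n − E[|E(G)|] = 79 − 39/4 = 277/4.
Numerically: ≈ 69.2500.
(This is only a lower bound; the true E[α(G)] may be larger.)

E[α(G)] ≥ 277/4 ≈ 69.2500.


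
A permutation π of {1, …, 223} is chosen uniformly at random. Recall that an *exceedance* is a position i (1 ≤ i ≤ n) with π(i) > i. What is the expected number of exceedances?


Write X = Σ_{i=1}^{223} X_i, where X_i = 1_{π(i) > i}.
For each fixed i, π(i) is uniform over {1, …, 223} (marginal of a uniform permutation), so P[π(i) > i] = (n − i)/n. Summing: Σ_{i=1}^{223} (n − i)/n = (0 + 1 + … + 222)/223 = 223(223 − 1)/(2·223) = (223 − 1)/2.
Hence E[X] = Σ_{i=1}^{223} (223 − i)/223 = 111 ≈ 111.0000.

E[X] = 111 = 111.0000.


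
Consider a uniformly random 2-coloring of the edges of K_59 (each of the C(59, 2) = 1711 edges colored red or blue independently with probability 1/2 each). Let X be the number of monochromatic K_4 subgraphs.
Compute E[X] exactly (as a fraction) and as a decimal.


Let X = Σ_S X_S over the C(59, 4) = 455126 subsets S of size 4, where X_S = 1 if the K_4 on S is monochromatic.
For a fixed S, the K_4 on S has C(4, 2) = 6 edges. P[all 6 edges red] = (1/2)^6, and likewise for blue, so P[monochromatic] = 2·(1/2)^6 = 2^{1 − 6} = 1/32.
By linearity: E[X] = C(59, 4) · 2^{1 − 6} = 455126 · 1/32 = 227563/16.
Numerically: E[X] ≈ 14222.68750.

E[X] = C(59,4)·2^(1−C(4,2)) = 227563/16 ≈ 14222.68750.


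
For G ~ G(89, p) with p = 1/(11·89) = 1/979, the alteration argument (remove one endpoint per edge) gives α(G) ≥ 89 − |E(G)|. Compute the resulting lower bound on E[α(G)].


E[|E(G)|] = C(89, 2)·p = 3916 · (1/979) = 4.
E[α(G)] ≥ n − E[|E(G)|] = 89 − 4 = 85.
Numerically: ≈ 85.00000.
(This is only a lower bound; the true E[α(G)] may be larger.)

E[α(G)] ≥ 85 ≈ 85.00000.


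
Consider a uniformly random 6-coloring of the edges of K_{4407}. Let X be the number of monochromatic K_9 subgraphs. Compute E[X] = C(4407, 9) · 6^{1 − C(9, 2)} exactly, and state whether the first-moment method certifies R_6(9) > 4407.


E[X] = C(4407, 9) · 6^{1 − 36} = 1713856532599459170657070050 · 6^{−35} = 1713856532599459170657070050/1719070799748422591028658176.
As a reduced fraction: E[X] = 285642755433243195109511675/286511799958070431838109696 ≈ 0.99697.
Is E[X] < 1? YES.
Since E[X] < 1, there exists a 6-coloring of K_{4407} with no monochromatic K_9; hence R_6(9) > 4407.

E[X] = 285642755433243195109511675/286511799958070431838109696 ≈ 0.99697; E[X] < 1, so R_6(9) > 4407.


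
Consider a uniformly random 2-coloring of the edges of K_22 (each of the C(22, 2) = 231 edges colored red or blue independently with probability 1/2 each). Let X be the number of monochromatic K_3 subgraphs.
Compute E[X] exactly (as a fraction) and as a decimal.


Let X = Σ_S X_S over the C(22, 3) = 1540 subsets S of size 3, where X_S = 1 if the K_3 on S is monochromatic.
For a fixed S, the K_3 on S has C(3, 2) = 3 edges. P[all 3 edges red] = (1/2)^3, and likewise for blue, so P[monochromatic] = 2·(1/2)^3 = 2^{1 − 3} = 1/4.
By linearity of expectation: E[X] = C(22, 3) · 2^{1 − 3} = 1540 · 1/4 = 385.
Numerically: E[X] ≈ 385.00000.

E[X] = C(22,3)·2^(1−C(3,2)) = 385 ≈ 385.00000.


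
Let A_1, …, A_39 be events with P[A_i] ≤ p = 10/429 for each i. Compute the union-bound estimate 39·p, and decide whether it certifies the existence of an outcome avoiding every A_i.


Union bound: P[∪_{i=1}^{39} A_i] ≤ Σ_i P[A_i] ≤ 39·p = 39·(10/429) = 10/11.
Numerically: 10/11 ≈ 0.90909.
Is 10/11 < 1? YES.
Since P[∪ A_i] ≤ 10/11 < 1, the complement has P[∩ A_i^c] ≥ 1 − 10/11 = 1/11 > 0, so some outcome avoids every A_i.

39·p = 10/11 ≈ 0.90909; existence CERTIFIED by the union bound.


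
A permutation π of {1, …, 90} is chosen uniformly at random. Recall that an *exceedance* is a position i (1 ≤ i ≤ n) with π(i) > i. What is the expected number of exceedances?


Write X = Σ_{i=1}^{90} X_i, where X_i = 1_{π(i) > i}.
For each fixed i, π(i) is uniform over {1, …, 90} (marginal of a uniform permutation), so P[π(i) > i] = (n − i)/n. Summing: Σ_{i=1}^{90} (n − i)/n = (0 + 1 + … + 89)/90 = 90(90 − 1)/(2·90) = (90 − 1)/2.
Hence E[X] = Σ_{i=1}^{90} (90 − i)/90 = 89/2 ≈ 44.500000.

E[X] = 89/2 = 44.500000.


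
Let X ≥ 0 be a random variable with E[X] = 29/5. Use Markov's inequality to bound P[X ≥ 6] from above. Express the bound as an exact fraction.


μ = E[X] = 29/5, a = 6.
Markov: P[X ≥ 6] ≤ μ/a = (29/5)/6 = 29/30.
Numerically: ≈ 0.966667.
(Since a = 6 > μ = 5.800000, the bound 29/30 is < 1 and informative.)

P[X ≥ 6] ≤ 29/30 ≈ 0.966667.


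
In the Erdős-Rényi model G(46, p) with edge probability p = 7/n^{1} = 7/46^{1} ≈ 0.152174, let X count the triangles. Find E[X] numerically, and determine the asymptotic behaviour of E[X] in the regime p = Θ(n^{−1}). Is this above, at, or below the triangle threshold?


Number of potential triangles: C(46, 3) = 15180.
Each occurs with probability p³ ≈ (0.152174)³ ≈ 3.52387606e-03.
By linearity: E[X] = C(46, 3)·p³ ≈ 15180 · 3.52387606e-03 ≈ 53.492439.
Here α = 1, so p = 7/n is exactly at the triangle threshold p ~ 1/n. Asymptotically E[X] → c³/6 = 7³/6 = 343/6 ≈ 57.166667, a bounded constant. In this regime the triangle count is asymptotically Poisson(c³/6).

E[X] ≈ 53.492439; in regime p = Θ(1/n^{1}) E[X] stays bounded (at the triangle threshold p ~ 1/n).


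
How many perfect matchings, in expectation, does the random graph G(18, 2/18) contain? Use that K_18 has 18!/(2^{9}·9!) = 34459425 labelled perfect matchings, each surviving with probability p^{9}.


K_18 has 18!/(2^{9}·9!) = 34459425 labelled perfect matchings.
For each such perfect matching H, let X_H = 1 if all 9 edges of H are present in G. Then P[X_H = 1] = p^{9} = (1/9)^{9} = 1/387420489.
By linearity of expectation: E[X] = Σ_H E[X_H] = 34459425 · p^{9} = 34459425 · 1/387420489 = 425425/4782969.
Numerically: E[X] ≈ 0.0889.

E[X] = 34459425 · (1/9)^{9} = 425425/4782969 ≈ 0.0889.


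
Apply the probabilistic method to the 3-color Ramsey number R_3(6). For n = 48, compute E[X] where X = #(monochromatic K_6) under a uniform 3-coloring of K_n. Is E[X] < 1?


E[X] = C(48, 6) · 3^{1 − 15} = 12271512 · 3^{−14} = 12271512/4782969.
As a reduced fraction: E[X] = 4090504/1594323 ≈ 2.565668.
Is E[X] < 1? NO.
Since E[X] ≥ 1, the first-moment bound is inconclusive at n = 48; it does NOT by itself certify R_3(6) > 48.

E[X] = 4090504/1594323 ≈ 2.565668; E[X] ≥ 1; first-moment method inconclusive here.


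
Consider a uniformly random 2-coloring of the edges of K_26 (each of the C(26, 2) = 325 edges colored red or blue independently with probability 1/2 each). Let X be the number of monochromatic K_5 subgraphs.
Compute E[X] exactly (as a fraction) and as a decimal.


Let X = Σ_S X_S over the C(26, 5) = 65780 subsets S of size 5, where X_S = 1 if the K_5 on S is monochromatic.
For a fixed S, the K_5 on S has C(5, 2) = 10 edges. P[all 10 edges red] = (1/2)^10, and likewise for blue, so P[monochromatic] = 2·(1/2)^10 = 2^{1 − 10} = 1/512.
By linearity: E[X] = C(26, 5) · 2^{1 − 10} = 65780 · 1/512 = 16445/128.
Numerically: E[X] ≈ 128.476562.

E[X] = C(26,5)·2^(1−C(5,2)) = 16445/128 ≈ 128.476562.


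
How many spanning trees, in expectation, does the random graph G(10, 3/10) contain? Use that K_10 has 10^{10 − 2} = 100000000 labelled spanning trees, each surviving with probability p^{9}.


K_10 has 10^{10 − 2} = 100000000 labelled spanning trees.
For each such spanning tree H, let X_H = 1 if all 9 edges of H are present in G. Then P[X_H = 1] = p^{9} = (3/10)^{9} = 19683/1000000000.
By linearity of expectation: E[X] = Σ_H E[X_H] = 100000000 · p^{9} = 100000000 · 19683/1000000000 = 19683/10.
Numerically: E[X] ≈ 1968.

E[X] = 100000000 · (3/10)^{9} = 19683/10 ≈ 1968.


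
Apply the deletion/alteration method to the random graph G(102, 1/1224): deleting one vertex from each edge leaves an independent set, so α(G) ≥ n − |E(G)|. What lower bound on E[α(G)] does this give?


E[|E(G)|] = C(102, 2)·p = 5151 · (1/1224) = 101/24.
E[α(G)] ≥ n − E[|E(G)|] = 102 − 101/24 = 2347/24.
Numerically: ≈ 97.791667.
(This is only a lower bound; the true E[α(G)] may be larger.)

E[α(G)] ≥ 2347/24 ≈ 97.791667.


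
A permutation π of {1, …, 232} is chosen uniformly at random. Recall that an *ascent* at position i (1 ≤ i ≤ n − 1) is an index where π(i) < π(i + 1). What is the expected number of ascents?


Write X = Σ X_I over i = 1, …, 231, with X_I the indicator of one ascent.
There are 231 indicators.
For each fixed i, the pair (π(i), π(i+1)) is a uniformly random ordered pair of distinct values from {1, …, 232}; by symmetry P[π(i) < π(i+1)] = 1/2.
By linearity: E[X] = 231 · (1/2) = (232 − 1) · (1/2) = 231/2 ≈ 115.5000.

E[X] = 231/2 = 115.5000.


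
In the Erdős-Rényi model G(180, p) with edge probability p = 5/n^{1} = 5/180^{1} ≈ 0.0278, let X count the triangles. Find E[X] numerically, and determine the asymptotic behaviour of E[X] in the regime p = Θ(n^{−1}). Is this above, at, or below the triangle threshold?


Number of potential triangles: C(180, 3) = 955860.
Each occurs with probability p³ ≈ (0.0278)³ ≈ 2.14335e-05.
By linearity: E[X] = C(180, 3)·p³ ≈ 955860 · 2.14335e-05 ≈ 20.487.
Here α = 1, so p = 5/n is exactly at the triangle threshold p ~ 1/n. Asymptotically E[X] → c³/6 = 5³/6 = 125/6 ≈ 20.833, a bounded constant. In this regime the triangle count is asymptotically Poisson(c³/6).

E[X] ≈ 20.487; in regime p = Θ(1/n^{1}) E[X] stays bounded (at the triangle threshold p ~ 1/n).


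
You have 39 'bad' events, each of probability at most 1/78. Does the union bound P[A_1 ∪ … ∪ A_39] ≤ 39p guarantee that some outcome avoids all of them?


Union bound: P[∪_{i=1}^{39} A_i] ≤ Σ_i P[A_i] ≤ 39·p = 39·(1/78) = 1/2.
Numerically: 1/2 ≈ 0.50000.
Is 1/2 < 1? YES.
Since P[∪ A_i] ≤ 1/2 < 1, the complement has P[∩ A_i^c] ≥ 1 − 1/2 = 1/2 > 0, so some outcome avoids every A_i.

39·p = 1/2 ≈ 0.50000; existence CERTIFIED by the union bound.


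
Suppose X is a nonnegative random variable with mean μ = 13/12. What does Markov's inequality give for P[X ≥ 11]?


μ = E[X] = 13/12, a = 11.
Markov: P[X ≥ 11] ≤ μ/a = (13/12)/11 = 13/132.
Numerically: ≈ 0.098.
(Since a = 11 > μ = 1.083, the bound 13/132 is < 1 and informative.)

P[X ≥ 11] ≤ 13/132 ≈ 0.098.


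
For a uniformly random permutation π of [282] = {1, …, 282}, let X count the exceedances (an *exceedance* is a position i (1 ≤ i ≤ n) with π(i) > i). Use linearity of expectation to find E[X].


Write X = Σ_{i=1}^{282} X_i, where X_i = 1_{π(i) > i}.
For each fixed i, π(i) is uniform over {1, …, 282} (marginal of a uniform permutation), so P[π(i) > i] = (n − i)/n. Summing: Σ_{i=1}^{282} (n − i)/n = (0 + 1 + … + 281)/282 = 282(282 − 1)/(2·282) = (282 − 1)/2.
Hence E[X] = Σ_{i=1}^{282} (282 − i)/282 = 281/2 ≈ 140.500.

E[X] = 281/2 = 140.500.


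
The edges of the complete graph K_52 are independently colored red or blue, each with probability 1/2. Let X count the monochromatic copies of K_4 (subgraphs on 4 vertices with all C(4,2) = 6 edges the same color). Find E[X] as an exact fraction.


Let X = Σ_S X_S over the C(52, 4) = 270725 subsets S of size 4, where X_S = 1 if the K_4 on S is monochromatic.
For a fixed S, the K_4 on S has C(4, 2) = 6 edges. P[all 6 edges red] = (1/2)^6, and likewise for blue, so P[monochromatic] = 2·(1/2)^6 = 2^{1 − 6} = 1/32.
Summing: E[X] = C(52, 4) · 2^{1 − 6} = 270725 · 1/32 = 270725/32.
Numerically: E[X] ≈ 8460.156.

E[X] = C(52,4)·2^(1−C(4,2)) = 270725/32 ≈ 8460.156.


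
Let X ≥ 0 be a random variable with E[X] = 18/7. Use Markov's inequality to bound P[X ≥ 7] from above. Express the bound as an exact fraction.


μ = E[X] = 18/7, a = 7.
Markov: P[X ≥ 7] ≤ μ/a = (18/7)/7 = 18/49.
Numerically: ≈ 0.367347.
(Since a = 7 > μ = 2.571429, the bound 18/49 is < 1 and informative.)

P[X ≥ 7] ≤ 18/49 ≈ 0.367347.


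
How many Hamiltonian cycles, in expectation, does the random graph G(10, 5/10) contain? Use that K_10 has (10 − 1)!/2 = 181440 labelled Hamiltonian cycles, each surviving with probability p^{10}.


K_10 has (10 − 1)!/2 = 181440 labelled Hamiltonian cycles.
For each such Hamiltonian cycle H, let X_H = 1 if all 10 edges of H are present in G. Then P[X_H = 1] = p^{10} = (1/2)^{10} = 1/1024.
Summing the indicators: E[X] = Σ_H E[X_H] = 181440 · p^{10} = 181440 · 1/1024 = 2835/16.
Numerically: E[X] ≈ 177.188.

E[X] = 181440 · (1/2)^{10} = 2835/16 ≈ 177.188.


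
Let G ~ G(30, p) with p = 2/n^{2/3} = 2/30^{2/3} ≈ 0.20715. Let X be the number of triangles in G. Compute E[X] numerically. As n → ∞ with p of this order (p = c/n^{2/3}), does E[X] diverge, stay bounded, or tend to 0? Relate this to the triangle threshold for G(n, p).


Number of potential triangles: C(30, 3) = 4060.
Each occurs with probability p³ ≈ (0.20715)³ ≈ 8.8888889e-03.
By linearity: E[X] = C(30, 3)·p³ ≈ 4060 · 8.8888889e-03 ≈ 36.08889.
Since α = 2/3 < 1, p = c/n^{2/3} ≫ 1/n is above the triangle threshold p ~ 1/n. Asymptotically E[X] ~ (c³/6)·n^{3(1−α)} = (2³/6)·n^{1} → ∞; triangles are abundant w.h.p.

E[X] ≈ 36.08889; in regime p = Θ(1/n^{2/3}) E[X] diverges (above the triangle threshold p ~ 1/n).


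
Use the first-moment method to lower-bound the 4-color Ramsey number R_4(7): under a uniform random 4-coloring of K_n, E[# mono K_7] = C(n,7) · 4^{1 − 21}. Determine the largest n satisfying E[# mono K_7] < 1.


We need C(n, 7) · 4^{1 − 21} < 1, i.e. C(n, 7) < 4^{21 − 1} = 1099511627776.
Check values of n near the boundary:
  n = 177: C(177, 7) = 957664425960; 957664425960 < 1099511627776? YES
  n = 178: C(178, 7) = 996867063280; 996867063280 < 1099511627776? YES
  n = 179: C(179, 7) = 1037437234460; 1037437234460 < 1099511627776? YES
  n = 180: C(180, 7) = 1079414463600; 1079414463600 < 1099511627776? YES
  n = 181: C(181, 7) = 1122839183400; 1122839183400 < 1099511627776? NO
  n = 182: C(182, 7) = 1167752750736; 1167752750736 < 1099511627776? NO
  n = 183: C(183, 7) = 1214197462413; 1214197462413 < 1099511627776? NO
The largest n with C(n, 7) < 1099511627776 is n = 180 (where E[X] = 67463403975/68719476736 ≈ 0.98172). Hence R_4(7) > 180, i.e. R_4(7) ≥ 181.

Largest n = 180; hence R_4(7) > 180.


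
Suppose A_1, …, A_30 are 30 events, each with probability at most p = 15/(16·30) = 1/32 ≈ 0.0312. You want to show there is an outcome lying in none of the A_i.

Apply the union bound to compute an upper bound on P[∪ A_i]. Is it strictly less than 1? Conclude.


Union bound: P[∪_{i=1}^{30} A_i] ≤ Σ_i P[A_i] ≤ 30·p = 30·(1/32) = 15/16.
Numerically: 15/16 ≈ 0.9375.
Is 15/16 < 1? YES.
Since P[∪ A_i] ≤ 15/16 < 1, the complement has P[∩ A_i^c] ≥ 1 − 15/16 = 1/16 > 0, so some outcome avoids every A_i.

30·p = 15/16 ≈ 0.9375; existence CERTIFIED by the union bound.


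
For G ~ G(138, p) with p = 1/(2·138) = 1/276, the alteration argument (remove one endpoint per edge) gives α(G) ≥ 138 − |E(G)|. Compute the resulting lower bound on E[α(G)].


E[|E(G)|] = C(138, 2)·p = 9453 · (1/276) = 137/4.
E[α(G)] ≥ n − E[|E(G)|] = 138 − 137/4 = 415/4.
Numerically: ≈ 103.75000.
(This is only a lower bound; the true E[α(G)] may be larger.)

E[α(G)] ≥ 415/4 ≈ 103.75000.


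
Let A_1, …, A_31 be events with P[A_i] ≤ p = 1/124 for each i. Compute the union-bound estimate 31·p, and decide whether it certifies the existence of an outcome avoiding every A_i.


Union bound: P[∪_{i=1}^{31} A_i] ≤ Σ_i P[A_i] ≤ 31·p = 31·(1/124) = 1/4.
Numerically: 1/4 ≈ 0.25000.
Is 1/4 < 1? YES.
Since P[∪ A_i] ≤ 1/4 < 1, the complement has P[∩ A_i^c] ≥ 1 − 1/4 = 3/4 > 0, so some outcome avoids every A_i.

31·p = 1/4 ≈ 0.25000; existence CERTIFIED by the union bound.


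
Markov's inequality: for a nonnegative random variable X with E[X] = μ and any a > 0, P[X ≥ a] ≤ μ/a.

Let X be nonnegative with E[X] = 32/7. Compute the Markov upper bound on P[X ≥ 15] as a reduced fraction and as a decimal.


μ = E[X] = 32/7, a = 15.
Markov: P[X ≥ 15] ≤ μ/a = (32/7)/15 = 32/105.
Numerically: ≈ 0.305.
(Since a = 15 > μ = 4.571, the bound 32/105 is < 1 and informative.)

P[X ≥ 15] ≤ 32/105 ≈ 0.305.


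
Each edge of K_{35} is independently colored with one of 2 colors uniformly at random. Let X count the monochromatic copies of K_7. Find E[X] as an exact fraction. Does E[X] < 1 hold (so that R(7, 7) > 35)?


E[X] = C(35, 7) · 2^{1 − 21} = 6724520 · 2^{−20} = 6724520/1048576.
As a reduced fraction: E[X] = 840565/131072 ≈ 6.413002.
Is E[X] < 1? NO.
Since E[X] ≥ 1, the first-moment bound is inconclusive at n = 35; it does NOT by itself certify R(7, 7) > 35.

E[X] = 840565/131072 ≈ 6.413002; E[X] ≥ 1; first-moment method inconclusive here.


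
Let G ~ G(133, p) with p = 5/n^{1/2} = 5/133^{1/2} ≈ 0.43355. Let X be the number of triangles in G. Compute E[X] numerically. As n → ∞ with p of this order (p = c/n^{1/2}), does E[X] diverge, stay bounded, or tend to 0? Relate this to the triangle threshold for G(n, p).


Number of potential triangles: C(133, 3) = 383306.
Each occurs with probability p³ ≈ (0.43355)³ ≈ 8.1495298e-02.
By linearity: E[X] = C(133, 3)·p³ ≈ 383306 · 8.1495298e-02 ≈ 31237.63665.
Since α = 1/2 < 1, p = c/n^{1/2} ≫ 1/n is above the triangle threshold p ~ 1/n. Asymptotically E[X] ~ (c³/6)·n^{3(1−α)} = (5³/6)·n^{1.5} → ∞; triangles are abundant w.h.p.

E[X] ≈ 31237.63665; in regime p = Θ(1/n^{1/2}) E[X] diverges (above the triangle threshold p ~ 1/n).


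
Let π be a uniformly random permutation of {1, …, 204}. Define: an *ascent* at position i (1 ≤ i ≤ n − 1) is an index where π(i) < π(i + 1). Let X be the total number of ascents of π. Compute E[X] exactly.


Write X = Σ X_I over i = 1, …, 203, with X_I the indicator of one ascent.
There are 203 indicators.
For each fixed i, the pair (π(i), π(i+1)) is a uniformly random ordered pair of distinct values from {1, …, 204}; by symmetry P[π(i) < π(i+1)] = 1/2.
By linearity: E[X] = 203 · (1/2) = (204 − 1) · (1/2) = 203/2 ≈ 101.500000.

E[X] = 203/2 = 101.500000.


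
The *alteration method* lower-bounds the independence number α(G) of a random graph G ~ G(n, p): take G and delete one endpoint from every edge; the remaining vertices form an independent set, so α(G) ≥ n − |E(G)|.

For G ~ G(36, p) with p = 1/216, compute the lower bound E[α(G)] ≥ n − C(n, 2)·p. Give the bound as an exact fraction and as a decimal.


E[|E(G)|] = C(36, 2)·p = 630 · (1/216) = 35/12.
E[α(G)] ≥ n − E[|E(G)|] = 36 − 35/12 = 397/12.
Numerically: ≈ 33.08333.
(This is only a lower bound; the true E[α(G)] may be larger.)

E[α(G)] ≥ 397/12 ≈ 33.08333.


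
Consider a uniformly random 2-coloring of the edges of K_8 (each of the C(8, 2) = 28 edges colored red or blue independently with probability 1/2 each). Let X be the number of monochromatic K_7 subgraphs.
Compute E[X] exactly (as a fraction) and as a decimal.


Let X = Σ_S X_S over the C(8, 7) = 8 subsets S of size 7, where X_S = 1 if the K_7 on S is monochromatic.
For a fixed S, the K_7 on S has C(7, 2) = 21 edges. P[all 21 edges red] = (1/2)^21, and likewise for blue, so P[monochromatic] = 2·(1/2)^21 = 2^{1 − 21} = 1/1048576.
By linearity of expectation: E[X] = C(8, 7) · 2^{1 − 21} = 8 · 1/1048576 = 1/131072.
Numerically: E[X] ≈ 0.00001.

E[X] = C(8,7)·2^(1−C(7,2)) = 1/131072 ≈ 0.00001.


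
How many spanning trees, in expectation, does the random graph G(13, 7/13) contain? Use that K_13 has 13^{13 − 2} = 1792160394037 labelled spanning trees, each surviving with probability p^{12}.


K_13 has 13^{13 − 2} = 1792160394037 labelled spanning trees.
For each such spanning tree H, let X_H = 1 if all 12 edges of H are present in G. Then P[X_H = 1] = p^{12} = (7/13)^{12} = 13841287201/23298085122481.
By linearity of expectation: E[X] = Σ_H E[X_H] = 1792160394037 · p^{12} = 1792160394037 · 13841287201/23298085122481 = 13841287201/13.
Numerically: E[X] ≈ 1.06471e+09.

E[X] = 1792160394037 · (7/13)^{12} = 13841287201/13 ≈ 1.06471e+09.


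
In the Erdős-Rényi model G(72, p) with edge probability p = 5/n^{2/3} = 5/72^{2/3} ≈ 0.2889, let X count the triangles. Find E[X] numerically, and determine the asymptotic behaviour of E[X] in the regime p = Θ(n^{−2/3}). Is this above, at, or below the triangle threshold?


Number of potential triangles: C(72, 3) = 59640.
Each occurs with probability p³ ≈ (0.2889)³ ≈ 2.4112654e-02.
By linearity: E[X] = C(72, 3)·p³ ≈ 59640 · 2.4112654e-02 ≈ 1438.07870.
Since α = 2/3 < 1, p = c/n^{2/3} ≫ 1/n is above the triangle threshold p ~ 1/n. Asymptotically E[X] ~ (c³/6)·n^{3(1−α)} = (5³/6)·n^{1} → ∞; triangles are abundant w.h.p.

E[X] ≈ 1438.07870; in regime p = Θ(1/n^{2/3}) E[X] diverges (above the triangle threshold p ~ 1/n).


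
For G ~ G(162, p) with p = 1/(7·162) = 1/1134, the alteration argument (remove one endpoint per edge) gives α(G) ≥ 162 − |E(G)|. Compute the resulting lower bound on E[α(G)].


E[|E(G)|] = C(162, 2)·p = 13041 · (1/1134) = 23/2.
E[α(G)] ≥ n − E[|E(G)|] = 162 − 23/2 = 301/2.
Numerically: ≈ 150.50000.
(This is only a lower bound; the true E[α(G)] may be larger.)

E[α(G)] ≥ 301/2 ≈ 150.50000.


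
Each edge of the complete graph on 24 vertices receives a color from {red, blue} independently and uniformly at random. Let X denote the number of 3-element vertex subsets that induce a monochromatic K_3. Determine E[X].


Let X = Σ_S X_S over the C(24, 3) = 2024 subsets S of size 3, where X_S = 1 if the K_3 on S is monochromatic.
For a fixed S, the K_3 on S has C(3, 2) = 3 edges. P[all 3 edges red] = (1/2)^3, and likewise for blue, so P[monochromatic] = 2·(1/2)^3 = 2^{1 − 3} = 1/4.
By linearity of expectation: E[X] = C(24, 3) · 2^{1 − 3} = 2024 · 1/4 = 506.
Numerically: E[X] ≈ 506.000.

E[X] = C(24,3)·2^(1−C(3,2)) = 506 ≈ 506.000.


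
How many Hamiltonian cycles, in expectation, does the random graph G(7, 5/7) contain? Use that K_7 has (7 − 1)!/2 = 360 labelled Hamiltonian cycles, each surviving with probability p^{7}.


K_7 has (7 − 1)!/2 = 360 labelled Hamiltonian cycles.
For each such Hamiltonian cycle H, let X_H = 1 if all 7 edges of H are present in G. Then P[X_H = 1] = p^{7} = (5/7)^{7} = 78125/823543.
By linearity of expectation: E[X] = Σ_H E[X_H] = 360 · p^{7} = 360 · 78125/823543 = 28125000/823543.
Numerically: E[X] ≈ 34.15.

E[X] = 360 · (5/7)^{7} = 28125000/823543 ≈ 34.15.


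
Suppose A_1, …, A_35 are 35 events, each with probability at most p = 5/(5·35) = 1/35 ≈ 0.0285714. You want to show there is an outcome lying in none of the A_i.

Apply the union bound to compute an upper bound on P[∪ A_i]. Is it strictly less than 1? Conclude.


Union bound: P[∪_{i=1}^{35} A_i] ≤ Σ_i P[A_i] ≤ 35·p = 35·(1/35) = 1.
Numerically: 1 ≈ 1.0000000.
Is 1 < 1? NO.
Since the bound 1 is ≥ 1, the union bound is uninformative here; it does NOT by itself certify existence.

35·p = 1 ≈ 1.0000000; existence NOT certified by the union bound.


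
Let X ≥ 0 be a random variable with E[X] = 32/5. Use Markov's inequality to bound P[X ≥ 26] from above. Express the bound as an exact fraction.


μ = E[X] = 32/5, a = 26.
Markov: P[X ≥ 26] ≤ μ/a = (32/5)/26 = 16/65.
Numerically: ≈ 0.246.
(Since a = 26 > μ = 6.400, the bound 16/65 is < 1 and informative.)

P[X ≥ 26] ≤ 16/65 ≈ 0.246.


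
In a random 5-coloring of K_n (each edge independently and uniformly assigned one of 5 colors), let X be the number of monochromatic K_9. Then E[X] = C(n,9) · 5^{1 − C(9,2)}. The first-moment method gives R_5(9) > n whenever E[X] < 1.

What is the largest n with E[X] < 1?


We need C(n, 9) · 5^{1 − 36} < 1, i.e. C(n, 9) < 5^{36 − 1} = 2910383045673370361328125.
Check values of n near the boundary:
  n = 2170: C(2170, 9) = 2891746779868845075610510; 2891746779868845075610510 < 2910383045673370361328125? YES
  n = 2171: C(2171, 9) = 2903784578674959601827205; 2903784578674959601827205 < 2910383045673370361328125? YES
  n = 2172: C(2172, 9) = 2915866900084148060642020; 2915866900084148060642020 < 2910383045673370361328125? NO
  n = 2173: C(2173, 9) = 2927993888115921319674265; 2927993888115921319674265 < 2910383045673370361328125? NO
The largest n with C(n, 9) < 2910383045673370361328125 is n = 2171 (where E[X] = 580756915734991920365441/582076609134674072265625 ≈ 0.9977). Hence R_5(9) > 2171, i.e. R_5(9) ≥ 2172.

Largest n = 2171; hence R_5(9) > 2171.


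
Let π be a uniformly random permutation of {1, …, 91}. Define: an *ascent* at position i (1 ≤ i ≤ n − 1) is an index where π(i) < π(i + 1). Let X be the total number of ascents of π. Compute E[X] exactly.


Write X = Σ X_I over i = 1, …, 90, with X_I the indicator of one ascent.
There are 90 indicators.
For each fixed i, the pair (π(i), π(i+1)) is a uniformly random ordered pair of distinct values from {1, …, 91}; by symmetry P[π(i) < π(i+1)] = 1/2.
By linearity: E[X] = 90 · (1/2) = (91 − 1) · (1/2) = 45 ≈ 45.0000.

E[X] = 45 = 45.0000.


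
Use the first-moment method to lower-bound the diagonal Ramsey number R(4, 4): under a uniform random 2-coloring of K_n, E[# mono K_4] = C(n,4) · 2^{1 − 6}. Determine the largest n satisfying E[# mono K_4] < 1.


We need C(n, 4) · 2^{1 − 6} < 1, i.e. C(n, 4) < 2^{6 − 1} = 32.
Check values of n near the boundary:
  n = 4: C(4, 4) = 1; 1 < 32? YES
  n = 5: C(5, 4) = 5; 5 < 32? YES
  n = 6: C(6, 4) = 15; 15 < 32? YES
  n = 7: C(7, 4) = 35; 35 < 32? NO
  n = 8: C(8, 4) = 70; 70 < 32? NO
  n = 9: C(9, 4) = 126; 126 < 32? NO
The largest n with C(n, 4) < 32 is n = 6 (where E[X] = 15/32 ≈ 0.4688). Hence R(4, 4) > 6, i.e. R(4, 4) ≥ 7.

Largest n = 6; hence R(4, 4) > 6.
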